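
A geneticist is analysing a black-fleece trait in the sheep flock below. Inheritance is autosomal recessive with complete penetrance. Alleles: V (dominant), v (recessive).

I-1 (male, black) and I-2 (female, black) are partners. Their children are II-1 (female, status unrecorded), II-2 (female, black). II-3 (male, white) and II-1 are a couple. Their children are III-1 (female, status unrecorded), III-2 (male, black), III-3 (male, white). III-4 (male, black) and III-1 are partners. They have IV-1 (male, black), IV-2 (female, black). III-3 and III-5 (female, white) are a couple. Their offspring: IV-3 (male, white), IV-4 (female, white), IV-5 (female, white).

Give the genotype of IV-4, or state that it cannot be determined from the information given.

IV-4's phenotype allows VV or Vv, and no parent or child forces a single allele at both positions; consistent genotype assignments exist with IV-4 as VV or Vv.

cannot be determined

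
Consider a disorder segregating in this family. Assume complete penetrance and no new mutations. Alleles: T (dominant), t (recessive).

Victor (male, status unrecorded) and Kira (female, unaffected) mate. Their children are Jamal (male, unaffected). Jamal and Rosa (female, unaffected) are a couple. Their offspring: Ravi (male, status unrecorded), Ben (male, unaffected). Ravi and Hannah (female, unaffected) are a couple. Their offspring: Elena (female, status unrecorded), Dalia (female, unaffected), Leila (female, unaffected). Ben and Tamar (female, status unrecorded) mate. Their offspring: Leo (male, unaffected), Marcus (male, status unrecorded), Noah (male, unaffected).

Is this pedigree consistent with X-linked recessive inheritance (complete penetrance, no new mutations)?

Yes

A consistent assignment under X-linked recessive exists: Victor X^T Y, Kira X^T X^T, Jamal X^T Y, Rosa X^T X^T, Ravi X^T Y, Ben X^T Y, Hannah X^T X^T, Tamar X^T X^T, Elena X^T X^T, Dalia X^T X^T, Leila X^T X^T, Leo X^T Y, Marcus X^T Y, Noah X^T Y.
In this assignment every recorded phenotype matches its genotype and every non-founder's genotype is obtainable from its parents' genotypes, so the pedigree is consistent.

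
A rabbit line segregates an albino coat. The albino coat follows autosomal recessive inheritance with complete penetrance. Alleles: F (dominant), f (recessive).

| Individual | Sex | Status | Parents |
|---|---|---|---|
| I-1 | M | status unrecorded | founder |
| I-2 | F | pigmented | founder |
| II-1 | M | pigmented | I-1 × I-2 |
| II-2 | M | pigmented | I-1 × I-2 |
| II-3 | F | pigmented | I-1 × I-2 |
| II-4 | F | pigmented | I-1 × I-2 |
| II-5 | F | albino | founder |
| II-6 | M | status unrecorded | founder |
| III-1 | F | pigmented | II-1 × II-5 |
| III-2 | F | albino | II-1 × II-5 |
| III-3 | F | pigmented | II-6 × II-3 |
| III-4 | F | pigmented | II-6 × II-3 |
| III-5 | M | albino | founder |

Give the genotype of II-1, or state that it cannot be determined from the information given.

From phenotype alone, II-1 is FF or Ff.
II-1 is pigmented so carries F and passed f to III-2 (ff), so II-1 is Ff.

Ff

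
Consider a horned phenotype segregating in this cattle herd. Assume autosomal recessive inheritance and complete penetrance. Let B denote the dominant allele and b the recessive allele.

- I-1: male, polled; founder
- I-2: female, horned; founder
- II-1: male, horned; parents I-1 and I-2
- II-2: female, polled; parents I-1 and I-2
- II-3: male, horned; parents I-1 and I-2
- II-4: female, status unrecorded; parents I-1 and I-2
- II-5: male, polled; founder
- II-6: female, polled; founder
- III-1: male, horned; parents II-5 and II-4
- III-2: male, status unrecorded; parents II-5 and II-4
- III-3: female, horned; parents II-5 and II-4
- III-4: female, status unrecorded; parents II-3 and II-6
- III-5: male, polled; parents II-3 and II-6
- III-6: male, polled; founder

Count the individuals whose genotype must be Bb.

Obligate heterozygotes: I-1 is polled so carries B and passed b to II-1 (bb), so I-1 is Bb; II-2 is polled so carries B and received b from I-2 (bb), so II-2 is Bb; II-5 is polled so carries B and passed b to III-1 (bb), so II-5 is Bb; III-5 is polled so carries B and received b from II-3 (bb), so III-5 is Bb.
Every other individual is either homozygous by phenotype or has at least one consistent homozygous assignment, so the count is 4.

4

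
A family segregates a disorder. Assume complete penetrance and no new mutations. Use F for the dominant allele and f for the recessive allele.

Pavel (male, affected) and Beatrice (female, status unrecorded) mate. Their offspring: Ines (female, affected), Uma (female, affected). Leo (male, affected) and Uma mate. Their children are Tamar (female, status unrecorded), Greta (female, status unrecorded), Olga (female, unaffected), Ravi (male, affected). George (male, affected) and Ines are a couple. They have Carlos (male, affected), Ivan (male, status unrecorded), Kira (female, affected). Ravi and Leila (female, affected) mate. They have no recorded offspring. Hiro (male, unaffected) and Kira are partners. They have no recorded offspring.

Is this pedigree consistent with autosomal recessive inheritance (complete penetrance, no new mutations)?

No

Under autosomal recessive, Olga (unaffected, female) cannot arise from Leo (affected) × Uma (affected).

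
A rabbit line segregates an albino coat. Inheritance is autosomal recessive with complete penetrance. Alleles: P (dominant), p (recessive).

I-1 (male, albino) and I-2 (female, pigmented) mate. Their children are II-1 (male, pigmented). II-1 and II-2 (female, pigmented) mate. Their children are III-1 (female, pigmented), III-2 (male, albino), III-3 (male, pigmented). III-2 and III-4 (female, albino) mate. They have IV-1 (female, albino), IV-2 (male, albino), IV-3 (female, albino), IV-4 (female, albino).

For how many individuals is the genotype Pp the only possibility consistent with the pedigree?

Obligate heterozygotes: II-1 is pigmented so carries P and received p from I-1 (pp), so II-1 is Pp; II-2 is pigmented so carries P and passed p to III-2 (pp), so II-2 is Pp.
Every other individual is either homozygous by phenotype or has at least one consistent homozygous assignment, so the count is 2.

2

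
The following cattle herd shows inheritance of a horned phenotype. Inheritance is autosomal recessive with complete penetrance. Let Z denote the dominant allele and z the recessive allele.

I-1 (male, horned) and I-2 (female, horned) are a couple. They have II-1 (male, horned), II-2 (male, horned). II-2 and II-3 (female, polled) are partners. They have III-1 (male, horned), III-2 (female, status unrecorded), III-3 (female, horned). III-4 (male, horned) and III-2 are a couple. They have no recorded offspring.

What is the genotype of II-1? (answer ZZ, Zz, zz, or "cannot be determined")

zz

II-1 is horned, so II-1 is zz.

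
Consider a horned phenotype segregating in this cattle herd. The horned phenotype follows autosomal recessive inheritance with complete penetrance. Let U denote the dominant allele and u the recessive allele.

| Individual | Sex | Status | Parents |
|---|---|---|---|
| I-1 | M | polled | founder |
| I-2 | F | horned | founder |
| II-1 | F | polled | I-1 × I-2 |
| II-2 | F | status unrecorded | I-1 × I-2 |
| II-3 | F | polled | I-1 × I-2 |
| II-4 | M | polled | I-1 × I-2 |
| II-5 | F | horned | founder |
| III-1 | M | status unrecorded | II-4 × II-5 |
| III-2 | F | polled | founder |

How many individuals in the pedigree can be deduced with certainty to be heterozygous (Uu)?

3

Obligate heterozygotes: II-1 is polled so carries U and received u from I-2 (uu), so II-1 is Uu; II-3 is polled so carries U and received u from I-2 (uu), so II-3 is Uu; II-4 is polled so carries U and received u from I-2 (uu), so II-4 is Uu.
Every other individual is either homozygous by phenotype or has at least one consistent homozygous assignment, so the count is 3.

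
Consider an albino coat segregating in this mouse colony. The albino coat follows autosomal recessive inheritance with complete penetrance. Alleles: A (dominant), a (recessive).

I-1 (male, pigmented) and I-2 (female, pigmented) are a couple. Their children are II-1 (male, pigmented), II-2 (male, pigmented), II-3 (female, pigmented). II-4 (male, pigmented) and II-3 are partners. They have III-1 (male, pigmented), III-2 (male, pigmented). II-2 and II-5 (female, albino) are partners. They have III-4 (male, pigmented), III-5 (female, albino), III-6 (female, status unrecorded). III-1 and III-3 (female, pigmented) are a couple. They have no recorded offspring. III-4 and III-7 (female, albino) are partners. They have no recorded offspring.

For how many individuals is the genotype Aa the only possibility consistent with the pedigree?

Obligate heterozygotes: II-2 is pigmented so carries A and passed a to III-5 (aa), so II-2 is Aa; III-4 is pigmented so carries A and received a from II-5 (aa), so III-4 is Aa.
Every other individual is either homozygous by phenotype or has at least one consistent homozygous assignment, so the count is 2.

2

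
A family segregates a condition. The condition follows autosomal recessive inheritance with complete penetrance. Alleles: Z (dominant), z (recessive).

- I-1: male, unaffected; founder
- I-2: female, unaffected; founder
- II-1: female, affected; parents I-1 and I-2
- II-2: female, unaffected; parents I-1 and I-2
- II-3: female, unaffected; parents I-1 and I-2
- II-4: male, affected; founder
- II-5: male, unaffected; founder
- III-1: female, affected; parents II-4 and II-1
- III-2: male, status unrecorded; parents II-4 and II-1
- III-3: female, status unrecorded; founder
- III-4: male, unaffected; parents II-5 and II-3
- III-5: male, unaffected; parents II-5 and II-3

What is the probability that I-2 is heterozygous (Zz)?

1

I-2 is unaffected so carries Z and passed z to II-1 (zz), so I-2 is Zz, giving P(Zz) = 1.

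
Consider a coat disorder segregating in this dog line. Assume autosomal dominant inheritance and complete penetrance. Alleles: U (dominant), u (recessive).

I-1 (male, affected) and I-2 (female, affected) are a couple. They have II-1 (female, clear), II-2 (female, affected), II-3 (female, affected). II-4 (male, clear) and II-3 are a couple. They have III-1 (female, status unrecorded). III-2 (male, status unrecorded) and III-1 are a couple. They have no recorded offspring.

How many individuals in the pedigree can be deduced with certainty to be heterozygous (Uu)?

Obligate heterozygotes: I-1 is affected so carries U and passed u to II-1 (uu), so I-1 is Uu; I-2 is affected so carries U and passed u to II-1 (uu), so I-2 is Uu.
Every other individual is either homozygous by phenotype or has at least one consistent homozygous assignment, so the count is 2.

2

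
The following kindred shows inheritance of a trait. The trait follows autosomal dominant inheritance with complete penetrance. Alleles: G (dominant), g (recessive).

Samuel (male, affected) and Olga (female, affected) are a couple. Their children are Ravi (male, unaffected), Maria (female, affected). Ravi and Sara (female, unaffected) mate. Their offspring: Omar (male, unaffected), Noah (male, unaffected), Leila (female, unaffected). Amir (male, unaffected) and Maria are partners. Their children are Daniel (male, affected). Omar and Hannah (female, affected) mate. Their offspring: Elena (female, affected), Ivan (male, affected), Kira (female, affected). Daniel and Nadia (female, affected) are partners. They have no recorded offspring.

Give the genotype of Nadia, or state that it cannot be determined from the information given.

cannot be determined

Nadia's phenotype allows GG or Gg, and no parent or child forces a single allele at both positions; consistent genotype assignments exist with Nadia as GG or Gg.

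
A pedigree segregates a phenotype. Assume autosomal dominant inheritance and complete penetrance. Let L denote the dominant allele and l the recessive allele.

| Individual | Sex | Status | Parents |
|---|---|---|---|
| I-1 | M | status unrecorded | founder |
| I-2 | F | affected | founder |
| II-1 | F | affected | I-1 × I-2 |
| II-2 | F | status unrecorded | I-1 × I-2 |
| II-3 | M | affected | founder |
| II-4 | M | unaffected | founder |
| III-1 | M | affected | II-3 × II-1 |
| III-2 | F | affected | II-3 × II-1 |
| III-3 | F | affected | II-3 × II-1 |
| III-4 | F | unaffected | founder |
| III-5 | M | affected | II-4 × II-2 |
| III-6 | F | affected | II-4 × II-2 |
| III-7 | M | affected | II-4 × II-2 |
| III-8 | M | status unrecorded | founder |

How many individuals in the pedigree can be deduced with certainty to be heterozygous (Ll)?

3

Obligate heterozygotes: III-5 is affected so carries L and received l from II-4 (ll), so III-5 is Ll; III-6 is affected so carries L and received l from II-4 (ll), so III-6 is Ll; III-7 is affected so carries L and received l from II-4 (ll), so III-7 is Ll.
Every other individual is either homozygous by phenotype or has at least one consistent homozygous assignment, so the count is 3.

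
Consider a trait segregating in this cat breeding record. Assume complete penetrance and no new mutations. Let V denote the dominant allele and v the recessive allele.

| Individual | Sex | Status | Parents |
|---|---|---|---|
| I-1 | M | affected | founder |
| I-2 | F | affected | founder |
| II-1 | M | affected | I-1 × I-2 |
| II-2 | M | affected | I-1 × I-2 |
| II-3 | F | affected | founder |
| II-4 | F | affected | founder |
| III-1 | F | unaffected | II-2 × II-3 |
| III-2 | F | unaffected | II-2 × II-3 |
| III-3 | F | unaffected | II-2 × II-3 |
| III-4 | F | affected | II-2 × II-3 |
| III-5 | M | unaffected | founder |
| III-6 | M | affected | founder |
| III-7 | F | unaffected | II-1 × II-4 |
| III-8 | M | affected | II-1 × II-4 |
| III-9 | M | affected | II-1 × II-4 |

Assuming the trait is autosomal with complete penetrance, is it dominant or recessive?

II-2 and II-3 are both affected yet have an unaffected child III-1. Under a recessive model two affected parents are homozygous and every child would be affected, so the trait cannot be recessive.

dominant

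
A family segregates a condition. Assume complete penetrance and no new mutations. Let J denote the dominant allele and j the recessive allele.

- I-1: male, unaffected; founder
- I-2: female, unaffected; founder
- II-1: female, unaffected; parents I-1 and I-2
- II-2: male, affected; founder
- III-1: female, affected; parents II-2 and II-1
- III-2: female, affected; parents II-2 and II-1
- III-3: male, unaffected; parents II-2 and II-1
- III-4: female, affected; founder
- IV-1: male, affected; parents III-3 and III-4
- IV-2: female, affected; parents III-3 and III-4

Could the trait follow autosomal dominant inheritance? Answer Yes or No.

A consistent assignment under autosomal dominant exists: I-1 jj, I-2 jj, II-1 jj, II-2 Jj, III-1 Jj, III-2 Jj, III-3 jj, III-4 JJ, IV-1 Jj, IV-2 Jj.
In this assignment every recorded phenotype matches its genotype and every non-founder's genotype is obtainable from its parents' genotypes, so the pedigree is consistent.

Yes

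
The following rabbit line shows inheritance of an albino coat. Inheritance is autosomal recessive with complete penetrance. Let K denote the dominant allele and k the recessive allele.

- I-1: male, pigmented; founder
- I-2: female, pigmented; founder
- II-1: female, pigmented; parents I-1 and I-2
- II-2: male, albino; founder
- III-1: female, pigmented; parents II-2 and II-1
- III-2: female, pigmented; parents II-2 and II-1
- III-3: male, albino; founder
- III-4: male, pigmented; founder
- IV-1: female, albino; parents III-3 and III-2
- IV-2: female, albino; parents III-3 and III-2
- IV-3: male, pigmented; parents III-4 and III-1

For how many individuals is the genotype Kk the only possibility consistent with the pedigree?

2

Obligate heterozygotes: III-1 is pigmented so carries K and received k from II-2 (kk), so III-1 is Kk; III-2 is pigmented so carries K and received k from II-2 (kk), so III-2 is Kk.
Every other individual is either homozygous by phenotype or has at least one consistent homozygous assignment, so the count is 2.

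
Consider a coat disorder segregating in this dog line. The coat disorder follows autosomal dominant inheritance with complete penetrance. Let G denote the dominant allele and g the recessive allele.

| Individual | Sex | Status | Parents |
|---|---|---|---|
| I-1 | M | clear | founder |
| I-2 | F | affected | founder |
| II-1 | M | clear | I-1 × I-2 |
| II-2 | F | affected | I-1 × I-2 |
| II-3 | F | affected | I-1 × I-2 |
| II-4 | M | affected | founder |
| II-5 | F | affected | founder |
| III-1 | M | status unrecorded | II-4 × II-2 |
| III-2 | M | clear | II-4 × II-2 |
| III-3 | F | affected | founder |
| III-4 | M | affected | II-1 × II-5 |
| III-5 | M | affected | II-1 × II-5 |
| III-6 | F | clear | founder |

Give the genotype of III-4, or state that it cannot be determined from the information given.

From phenotype alone, III-4 is GG or Gg.
III-4 is affected so carries G and received g from II-1 (gg), so III-4 is Gg.

Gg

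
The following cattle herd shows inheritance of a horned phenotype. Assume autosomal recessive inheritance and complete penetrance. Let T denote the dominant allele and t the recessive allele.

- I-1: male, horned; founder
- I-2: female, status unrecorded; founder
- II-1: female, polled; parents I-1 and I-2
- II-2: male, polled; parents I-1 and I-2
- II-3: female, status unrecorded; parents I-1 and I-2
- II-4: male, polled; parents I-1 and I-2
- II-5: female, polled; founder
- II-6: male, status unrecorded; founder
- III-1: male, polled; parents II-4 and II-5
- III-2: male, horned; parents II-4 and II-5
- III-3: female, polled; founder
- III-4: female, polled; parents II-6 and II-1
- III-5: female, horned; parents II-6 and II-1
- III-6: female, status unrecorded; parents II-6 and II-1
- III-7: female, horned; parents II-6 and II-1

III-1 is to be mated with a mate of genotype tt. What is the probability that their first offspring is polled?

II-4 is polled so carries T and received t from I-1 (tt), so II-4 is Tt.
II-5 is polled so carries T and passed t to III-2 (tt), so II-5 is Tt.
III-1 is a polled offspring of II-4 (Tt) × II-5 (Tt), whose cross gives 1/4 TT : 1/2 Tt : 1/4 tt; conditioning on being polled, III-1 is TT with probability 1/3, Tt with probability 2/3.
Summing over parental genotype combinations, P(offspring is polled) = 1/3·1 + 2/3·1/2 = 2/3.

2/3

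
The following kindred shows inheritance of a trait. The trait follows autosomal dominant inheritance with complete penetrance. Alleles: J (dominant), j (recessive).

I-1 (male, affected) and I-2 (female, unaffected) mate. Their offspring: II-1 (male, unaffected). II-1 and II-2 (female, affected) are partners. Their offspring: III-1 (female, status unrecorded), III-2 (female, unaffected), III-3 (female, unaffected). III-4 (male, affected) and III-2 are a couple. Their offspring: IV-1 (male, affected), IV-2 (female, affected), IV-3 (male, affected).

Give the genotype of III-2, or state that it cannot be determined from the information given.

III-2 is unaffected, so III-2 is jj.

jj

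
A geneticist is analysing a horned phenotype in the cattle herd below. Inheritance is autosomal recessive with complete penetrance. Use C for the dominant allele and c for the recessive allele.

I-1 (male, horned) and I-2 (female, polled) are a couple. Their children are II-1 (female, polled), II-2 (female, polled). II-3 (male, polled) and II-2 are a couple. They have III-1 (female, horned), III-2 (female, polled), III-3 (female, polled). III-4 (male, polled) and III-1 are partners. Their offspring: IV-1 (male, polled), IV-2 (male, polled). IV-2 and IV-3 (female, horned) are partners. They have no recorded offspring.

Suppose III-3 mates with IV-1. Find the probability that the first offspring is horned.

II-3 is polled so carries C and passed c to III-1 (cc), so II-3 is Cc.
II-2 is polled so carries C and received c from I-1 (cc), so II-2 is Cc.
III-3 is a polled offspring of II-3 (Cc) × II-2 (Cc), whose cross gives 1/4 CC : 1/2 Cc : 1/4 cc; conditioning on being polled, III-3 is CC with probability 1/3, Cc with probability 2/3.
IV-1 is polled so carries C and received c from III-1 (cc), so IV-1 is Cc.
Summing over parental genotype combinations, P(offspring is horned) = 2/3·1/4 = 1/6.

1/6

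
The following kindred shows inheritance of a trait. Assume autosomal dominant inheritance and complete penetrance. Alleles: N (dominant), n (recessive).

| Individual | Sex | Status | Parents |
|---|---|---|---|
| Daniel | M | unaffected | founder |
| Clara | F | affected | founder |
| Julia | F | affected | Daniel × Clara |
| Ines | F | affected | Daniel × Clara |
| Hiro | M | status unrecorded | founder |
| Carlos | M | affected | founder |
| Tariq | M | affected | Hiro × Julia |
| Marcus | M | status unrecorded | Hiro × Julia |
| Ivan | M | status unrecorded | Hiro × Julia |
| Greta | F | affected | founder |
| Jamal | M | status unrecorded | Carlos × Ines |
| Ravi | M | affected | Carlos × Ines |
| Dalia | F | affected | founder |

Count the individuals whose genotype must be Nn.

Obligate heterozygotes: Julia is affected so carries N and received n from Daniel (nn), so Julia is Nn; Ines is affected so carries N and received n from Daniel (nn), so Ines is Nn.
Every other individual is either homozygous by phenotype or has at least one consistent homozygous assignment, so the count is 2.

2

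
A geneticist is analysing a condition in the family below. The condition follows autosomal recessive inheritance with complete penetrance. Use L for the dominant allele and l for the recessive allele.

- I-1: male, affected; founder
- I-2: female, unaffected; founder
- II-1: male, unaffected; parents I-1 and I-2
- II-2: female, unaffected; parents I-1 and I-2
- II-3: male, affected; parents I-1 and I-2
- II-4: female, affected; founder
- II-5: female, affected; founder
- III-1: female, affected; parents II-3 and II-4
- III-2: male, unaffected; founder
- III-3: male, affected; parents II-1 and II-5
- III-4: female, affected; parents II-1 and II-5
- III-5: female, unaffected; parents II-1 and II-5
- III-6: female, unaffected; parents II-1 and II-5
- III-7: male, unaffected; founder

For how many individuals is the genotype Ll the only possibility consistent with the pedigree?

5

Obligate heterozygotes: I-2 is unaffected so carries L and passed l to II-3 (ll), so I-2 is Ll; II-1 is unaffected so carries L and received l from I-1 (ll), so II-1 is Ll; II-2 is unaffected so carries L and received l from I-1 (ll), so II-2 is Ll; III-5 is unaffected so carries L and received l from II-5 (ll), so III-5 is Ll; III-6 is unaffected so carries L and received l from II-5 (ll), so III-6 is Ll.
Every other individual is either homozygous by phenotype or has at least one consistent homozygous assignment, so the count is 5.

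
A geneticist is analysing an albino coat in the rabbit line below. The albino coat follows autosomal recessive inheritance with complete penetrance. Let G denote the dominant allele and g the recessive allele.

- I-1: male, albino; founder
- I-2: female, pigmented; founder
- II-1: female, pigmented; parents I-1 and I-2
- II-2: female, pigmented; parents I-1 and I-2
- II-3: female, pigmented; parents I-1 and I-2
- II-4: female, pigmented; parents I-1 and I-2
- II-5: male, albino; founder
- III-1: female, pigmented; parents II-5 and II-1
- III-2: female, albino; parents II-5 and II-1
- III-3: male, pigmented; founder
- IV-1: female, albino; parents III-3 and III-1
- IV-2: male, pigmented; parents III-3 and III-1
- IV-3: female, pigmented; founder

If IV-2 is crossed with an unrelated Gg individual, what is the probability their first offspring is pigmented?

III-3 is pigmented so carries G and passed g to IV-1 (gg), so III-3 is Gg.
III-1 is pigmented so carries G and received g from II-5 (gg), so III-1 is Gg.
IV-2 is a pigmented offspring of III-3 (Gg) × III-1 (Gg), whose cross gives 1/4 GG : 1/2 Gg : 1/4 gg; conditioning on being pigmented, IV-2 is GG with probability 1/3, Gg with probability 2/3.
Summing over parental genotype combinations, P(offspring is pigmented) = 1/3·1 + 2/3·3/4 = 5/6.

5/6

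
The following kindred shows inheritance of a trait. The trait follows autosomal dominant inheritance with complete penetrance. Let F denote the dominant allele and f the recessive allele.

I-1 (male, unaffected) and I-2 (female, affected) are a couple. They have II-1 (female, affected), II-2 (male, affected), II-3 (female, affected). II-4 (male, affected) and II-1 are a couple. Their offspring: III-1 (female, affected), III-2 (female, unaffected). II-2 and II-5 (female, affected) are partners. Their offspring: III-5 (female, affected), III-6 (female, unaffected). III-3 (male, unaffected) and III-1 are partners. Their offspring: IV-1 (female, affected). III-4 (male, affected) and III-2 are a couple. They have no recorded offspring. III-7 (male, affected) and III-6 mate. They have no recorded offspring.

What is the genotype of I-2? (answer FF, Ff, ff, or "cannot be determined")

I-2's phenotype allows FF or Ff, and no parent or child forces a single allele at both positions; consistent genotype assignments exist with I-2 as FF or Ff.

cannot be determined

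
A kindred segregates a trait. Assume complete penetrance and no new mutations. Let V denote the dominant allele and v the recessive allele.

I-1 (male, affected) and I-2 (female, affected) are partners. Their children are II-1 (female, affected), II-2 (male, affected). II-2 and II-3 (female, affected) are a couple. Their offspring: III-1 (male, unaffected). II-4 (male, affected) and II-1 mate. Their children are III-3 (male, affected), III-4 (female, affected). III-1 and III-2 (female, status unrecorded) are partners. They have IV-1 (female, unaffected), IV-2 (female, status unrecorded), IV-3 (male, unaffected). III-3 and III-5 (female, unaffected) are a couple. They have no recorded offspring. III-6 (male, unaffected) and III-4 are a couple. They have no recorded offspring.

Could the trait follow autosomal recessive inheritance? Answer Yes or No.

No

Under autosomal recessive, III-1 (unaffected, male) cannot arise from II-2 (affected) × II-3 (affected).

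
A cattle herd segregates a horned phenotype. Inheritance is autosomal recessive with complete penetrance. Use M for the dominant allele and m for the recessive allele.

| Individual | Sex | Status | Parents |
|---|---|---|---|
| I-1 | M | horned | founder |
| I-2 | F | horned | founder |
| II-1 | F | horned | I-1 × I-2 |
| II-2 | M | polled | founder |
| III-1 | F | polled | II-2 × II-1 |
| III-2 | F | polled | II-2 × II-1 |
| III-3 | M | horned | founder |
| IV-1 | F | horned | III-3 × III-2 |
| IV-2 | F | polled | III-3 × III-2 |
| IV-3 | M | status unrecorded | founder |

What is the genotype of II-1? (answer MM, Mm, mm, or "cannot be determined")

mm

II-1 is horned, so II-1 is mm.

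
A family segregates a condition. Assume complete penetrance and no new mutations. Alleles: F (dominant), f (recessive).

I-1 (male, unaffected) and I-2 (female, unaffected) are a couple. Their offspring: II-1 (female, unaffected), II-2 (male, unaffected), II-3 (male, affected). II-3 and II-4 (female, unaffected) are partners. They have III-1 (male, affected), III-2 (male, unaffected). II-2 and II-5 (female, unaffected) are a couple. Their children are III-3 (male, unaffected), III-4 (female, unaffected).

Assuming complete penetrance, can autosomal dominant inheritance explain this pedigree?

No

Under autosomal dominant, II-3 (affected, male) cannot arise from I-1 (unaffected) × I-2 (unaffected).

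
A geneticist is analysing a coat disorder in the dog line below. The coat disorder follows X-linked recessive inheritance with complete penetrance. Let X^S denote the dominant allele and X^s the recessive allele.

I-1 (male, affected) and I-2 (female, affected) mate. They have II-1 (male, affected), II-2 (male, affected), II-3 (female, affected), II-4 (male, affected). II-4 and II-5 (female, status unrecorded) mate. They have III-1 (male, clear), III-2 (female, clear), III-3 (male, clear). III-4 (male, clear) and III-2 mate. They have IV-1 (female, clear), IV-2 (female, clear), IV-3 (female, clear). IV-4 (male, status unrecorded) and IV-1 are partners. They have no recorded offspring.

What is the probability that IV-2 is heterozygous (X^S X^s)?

1/2

III-4 is clear, so III-4 is X^S Y.
III-2 is clear so carries S and received s from II-4 (X^s Y), so III-2 is X^S X^s.
Their cross gives offspring ratios 1/2 X^S X^S : 1/2 X^S X^s. Conditioning on IV-2 being clear, P(X^S X^s) = 1/2 / 1 = 1/2.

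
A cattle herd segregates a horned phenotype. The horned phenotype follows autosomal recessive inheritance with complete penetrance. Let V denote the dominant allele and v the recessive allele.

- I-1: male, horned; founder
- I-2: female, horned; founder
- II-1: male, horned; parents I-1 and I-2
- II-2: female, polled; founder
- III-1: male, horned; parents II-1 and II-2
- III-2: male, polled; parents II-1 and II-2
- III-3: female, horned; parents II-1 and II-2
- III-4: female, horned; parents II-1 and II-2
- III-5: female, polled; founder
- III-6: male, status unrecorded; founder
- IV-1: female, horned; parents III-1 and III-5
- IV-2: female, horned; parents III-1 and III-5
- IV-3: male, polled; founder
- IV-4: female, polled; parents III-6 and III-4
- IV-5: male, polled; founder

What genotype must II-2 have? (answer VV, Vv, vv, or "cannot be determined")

From phenotype alone, II-2 is VV or Vv.
II-2 is polled so carries V and passed v to III-1 (vv), so II-2 is Vv.

Vv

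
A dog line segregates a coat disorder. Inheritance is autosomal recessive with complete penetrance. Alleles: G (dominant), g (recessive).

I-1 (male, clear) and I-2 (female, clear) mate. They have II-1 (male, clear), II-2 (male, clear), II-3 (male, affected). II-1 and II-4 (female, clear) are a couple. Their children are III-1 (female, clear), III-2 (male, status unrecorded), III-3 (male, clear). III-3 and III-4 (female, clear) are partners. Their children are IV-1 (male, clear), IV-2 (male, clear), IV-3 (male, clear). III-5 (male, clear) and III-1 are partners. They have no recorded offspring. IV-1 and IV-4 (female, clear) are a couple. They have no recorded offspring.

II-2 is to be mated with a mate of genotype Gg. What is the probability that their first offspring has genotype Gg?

1/2

I-1 is clear so carries G and passed g to II-3 (gg), so I-1 is Gg.
I-2 is clear so carries G and passed g to II-3 (gg), so I-2 is Gg.
II-2 is a clear offspring of I-1 (Gg) × I-2 (Gg), whose cross gives 1/4 GG : 1/2 Gg : 1/4 gg; conditioning on being clear, II-2 is GG with probability 1/3, Gg with probability 2/3.
Summing over parental genotype combinations, P(offspring has genotype Gg) = 1/3·1/2 + 2/3·1/2 = 1/2.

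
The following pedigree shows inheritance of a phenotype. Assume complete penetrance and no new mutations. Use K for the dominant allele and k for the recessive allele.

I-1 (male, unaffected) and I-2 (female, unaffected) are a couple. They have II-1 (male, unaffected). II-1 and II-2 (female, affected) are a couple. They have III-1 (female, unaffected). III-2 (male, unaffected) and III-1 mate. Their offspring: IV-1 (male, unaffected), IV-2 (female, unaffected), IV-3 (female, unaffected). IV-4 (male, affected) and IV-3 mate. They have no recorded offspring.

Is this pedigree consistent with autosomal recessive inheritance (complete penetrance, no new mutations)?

Yes

A consistent assignment under autosomal recessive exists: I-1 KK, I-2 KK, II-1 KK, II-2 kk, III-1 Kk, III-2 KK, IV-1 KK, IV-2 KK, IV-3 KK, IV-4 kk.
In this assignment every recorded phenotype matches its genotype and every non-founder's genotype is obtainable from its parents' genotypes, so the pedigree is consistent.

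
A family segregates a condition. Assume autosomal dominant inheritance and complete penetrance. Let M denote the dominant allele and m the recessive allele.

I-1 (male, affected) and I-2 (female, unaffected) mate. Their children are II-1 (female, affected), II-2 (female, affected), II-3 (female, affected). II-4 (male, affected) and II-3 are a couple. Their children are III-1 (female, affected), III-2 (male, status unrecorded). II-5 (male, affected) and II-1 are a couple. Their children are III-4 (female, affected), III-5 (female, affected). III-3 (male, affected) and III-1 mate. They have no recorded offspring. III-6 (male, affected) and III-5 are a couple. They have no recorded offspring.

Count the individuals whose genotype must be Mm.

Obligate heterozygotes: II-1 is affected so carries M and received m from I-2 (mm), so II-1 is Mm; II-2 is affected so carries M and received m from I-2 (mm), so II-2 is Mm; II-3 is affected so carries M and received m from I-2 (mm), so II-3 is Mm.
Every other individual is either homozygous by phenotype or has at least one consistent homozygous assignment, so the count is 3.

3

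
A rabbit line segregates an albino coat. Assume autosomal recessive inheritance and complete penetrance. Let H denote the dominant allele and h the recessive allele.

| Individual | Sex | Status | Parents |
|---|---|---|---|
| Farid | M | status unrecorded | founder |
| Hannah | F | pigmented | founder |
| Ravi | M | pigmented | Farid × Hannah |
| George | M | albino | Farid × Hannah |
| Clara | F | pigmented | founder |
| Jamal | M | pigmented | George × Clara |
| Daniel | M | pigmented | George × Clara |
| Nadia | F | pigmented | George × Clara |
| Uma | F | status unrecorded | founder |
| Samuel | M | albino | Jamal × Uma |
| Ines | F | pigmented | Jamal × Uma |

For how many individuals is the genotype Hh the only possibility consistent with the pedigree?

Obligate heterozygotes: Hannah is pigmented so carries H and passed h to George (hh), so Hannah is Hh; Jamal is pigmented so carries H and received h from George (hh), so Jamal is Hh; Daniel is pigmented so carries H and received h from George (hh), so Daniel is Hh; Nadia is pigmented so carries H and received h from George (hh), so Nadia is Hh.
Every other individual is either homozygous by phenotype or has at least one consistent homozygous assignment, so the count is 4.

4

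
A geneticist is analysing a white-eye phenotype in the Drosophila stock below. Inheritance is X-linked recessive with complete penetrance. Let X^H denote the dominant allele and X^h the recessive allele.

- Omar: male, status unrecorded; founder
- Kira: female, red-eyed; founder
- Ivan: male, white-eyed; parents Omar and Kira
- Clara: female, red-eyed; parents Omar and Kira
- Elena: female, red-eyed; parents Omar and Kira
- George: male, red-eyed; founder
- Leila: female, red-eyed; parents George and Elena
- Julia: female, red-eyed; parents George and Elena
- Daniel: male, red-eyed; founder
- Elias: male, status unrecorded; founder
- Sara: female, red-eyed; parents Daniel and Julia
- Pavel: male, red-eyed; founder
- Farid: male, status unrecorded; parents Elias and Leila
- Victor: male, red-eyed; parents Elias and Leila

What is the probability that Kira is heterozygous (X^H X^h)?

Kira is red-eyed so carries H and passed h to Ivan (X^h Y), so Kira is X^H X^h, giving P(X^H X^h) = 1.

1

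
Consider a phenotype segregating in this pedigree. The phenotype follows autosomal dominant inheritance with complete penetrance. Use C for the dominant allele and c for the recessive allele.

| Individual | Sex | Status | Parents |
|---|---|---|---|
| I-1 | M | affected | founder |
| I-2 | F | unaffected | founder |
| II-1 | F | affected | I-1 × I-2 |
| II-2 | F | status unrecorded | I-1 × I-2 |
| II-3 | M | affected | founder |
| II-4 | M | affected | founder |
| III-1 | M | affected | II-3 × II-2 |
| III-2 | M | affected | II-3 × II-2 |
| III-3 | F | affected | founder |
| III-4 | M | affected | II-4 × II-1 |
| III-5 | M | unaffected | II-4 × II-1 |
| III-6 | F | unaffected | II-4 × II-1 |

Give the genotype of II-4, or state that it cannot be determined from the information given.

Cc

From phenotype alone, II-4 is CC or Cc.
II-4 is affected so carries C and passed c to III-5 (cc), so II-4 is Cc.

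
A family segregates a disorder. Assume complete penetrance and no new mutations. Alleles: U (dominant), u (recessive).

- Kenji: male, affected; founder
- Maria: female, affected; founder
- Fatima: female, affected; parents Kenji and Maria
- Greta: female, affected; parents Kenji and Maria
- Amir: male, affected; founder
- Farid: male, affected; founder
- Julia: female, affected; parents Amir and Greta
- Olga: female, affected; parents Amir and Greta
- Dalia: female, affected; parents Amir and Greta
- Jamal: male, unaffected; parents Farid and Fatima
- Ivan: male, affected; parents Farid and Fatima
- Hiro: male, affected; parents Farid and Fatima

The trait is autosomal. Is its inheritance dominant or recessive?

Farid and Fatima are both affected yet have an unaffected child Jamal. Under a recessive model two affected parents are homozygous and every child would be affected, so the trait cannot be recessive.

dominant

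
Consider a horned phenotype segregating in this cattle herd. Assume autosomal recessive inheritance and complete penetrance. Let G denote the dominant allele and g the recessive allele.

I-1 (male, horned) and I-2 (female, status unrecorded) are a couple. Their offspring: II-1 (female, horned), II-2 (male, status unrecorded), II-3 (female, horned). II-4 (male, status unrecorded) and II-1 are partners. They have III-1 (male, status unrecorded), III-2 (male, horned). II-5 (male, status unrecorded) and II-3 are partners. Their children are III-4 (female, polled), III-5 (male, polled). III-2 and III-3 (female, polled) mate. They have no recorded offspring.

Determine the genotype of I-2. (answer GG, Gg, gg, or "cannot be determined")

I-2's phenotype is unrecorded, and no parent or child forces a single allele at both positions; consistent genotype assignments exist with I-2 as Gg or gg.

cannot be determined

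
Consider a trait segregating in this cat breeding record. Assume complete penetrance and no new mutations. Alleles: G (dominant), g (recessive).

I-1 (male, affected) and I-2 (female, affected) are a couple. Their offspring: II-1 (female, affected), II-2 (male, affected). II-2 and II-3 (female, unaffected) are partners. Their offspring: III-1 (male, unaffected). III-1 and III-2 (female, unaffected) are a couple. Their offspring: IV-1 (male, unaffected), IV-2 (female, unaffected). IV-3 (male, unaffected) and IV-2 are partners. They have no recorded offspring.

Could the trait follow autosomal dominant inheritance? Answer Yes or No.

A consistent assignment under autosomal dominant exists: I-1 GG, I-2 Gg, II-1 GG, II-2 Gg, II-3 gg, III-1 gg, III-2 gg, IV-1 gg, IV-2 gg, IV-3 gg.
In this assignment every recorded phenotype matches its genotype and every non-founder's genotype is obtainable from its parents' genotypes, so the pedigree is consistent.

Yes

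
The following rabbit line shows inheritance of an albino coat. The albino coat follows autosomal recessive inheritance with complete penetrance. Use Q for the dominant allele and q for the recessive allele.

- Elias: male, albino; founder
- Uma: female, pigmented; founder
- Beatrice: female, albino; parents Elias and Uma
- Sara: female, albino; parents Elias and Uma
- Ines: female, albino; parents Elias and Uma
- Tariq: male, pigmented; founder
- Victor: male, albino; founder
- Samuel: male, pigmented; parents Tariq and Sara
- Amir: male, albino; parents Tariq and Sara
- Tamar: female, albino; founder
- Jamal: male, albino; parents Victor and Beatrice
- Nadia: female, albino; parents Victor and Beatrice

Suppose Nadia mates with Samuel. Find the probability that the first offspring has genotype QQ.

0

Nadia is albino, so Nadia is qq.
Samuel is pigmented so carries Q and received q from Sara (qq), so Samuel is Qq.
The cross gives 1/2 Qq : 1/2 qq, so P(offspring has genotype QQ) = 0.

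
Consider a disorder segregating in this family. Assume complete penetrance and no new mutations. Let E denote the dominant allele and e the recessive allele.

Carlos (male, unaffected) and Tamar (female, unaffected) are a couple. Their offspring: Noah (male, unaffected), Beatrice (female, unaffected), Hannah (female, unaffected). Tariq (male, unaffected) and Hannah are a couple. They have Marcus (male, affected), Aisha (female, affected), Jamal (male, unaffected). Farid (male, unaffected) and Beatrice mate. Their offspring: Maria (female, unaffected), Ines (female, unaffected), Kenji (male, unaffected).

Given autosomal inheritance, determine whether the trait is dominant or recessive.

Tariq and Hannah are both unaffected yet have an affected child Marcus. Under dominance, an affected child requires at least one affected parent, so the trait cannot be dominant.

recessive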